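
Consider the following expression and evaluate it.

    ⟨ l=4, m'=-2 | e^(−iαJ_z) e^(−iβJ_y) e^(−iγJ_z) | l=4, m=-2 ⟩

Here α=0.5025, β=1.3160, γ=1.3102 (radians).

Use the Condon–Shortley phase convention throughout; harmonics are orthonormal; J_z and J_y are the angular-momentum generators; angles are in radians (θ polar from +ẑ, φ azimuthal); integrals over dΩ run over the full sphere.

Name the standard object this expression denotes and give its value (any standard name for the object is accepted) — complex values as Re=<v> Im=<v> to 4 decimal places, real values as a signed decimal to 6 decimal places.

Wigner D-matrix element, Re=0.1109 Im=0.0583

This is a Wigner D-matrix element — the rotation-matrix element ⟨l m'| R(α,β,γ) |l m⟩ in the angular-momentum basis.
First d^4_{-2,-2}(β=1.3160), then the phase factors e^{-i(-2)α} and e^{-i(-2)γ}:
Half-angle: c=0.791217, s=0.611536. N=√(2·720·2·720)=1440.000000
k: max(0,(-2)−(-2))=0 … min(4+(-2),4−(-2))=2
  k=0: (−1)^0·1440.0000/(1440)·0.7912^8·0.6115^0 = +0.153591
  k=1: (−1)^1·1440.0000/(120)·0.7912^6·0.6115^2 = -1.101027
  k=2: (−1)^2·1440.0000/(96)·0.7912^4·0.6115^4 = +0.822168
d^4_{-2,-2}(1.3160) = +0.153591 -1.101027 +0.822168 = -0.125269
Attach z-rotation phases: D = e^{-i(-2)(0.5025)}·(-0.125269)·e^{-i(-2)(1.3102)} = +0.110892+0.058269i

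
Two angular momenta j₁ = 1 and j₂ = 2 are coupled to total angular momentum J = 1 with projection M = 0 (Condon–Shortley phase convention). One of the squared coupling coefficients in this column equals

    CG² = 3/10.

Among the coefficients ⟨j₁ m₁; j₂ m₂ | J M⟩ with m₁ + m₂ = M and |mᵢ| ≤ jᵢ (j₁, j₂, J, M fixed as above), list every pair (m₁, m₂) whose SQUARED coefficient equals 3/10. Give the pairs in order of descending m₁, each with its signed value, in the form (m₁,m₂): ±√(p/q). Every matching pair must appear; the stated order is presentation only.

(1,-1): +√(3/10); (-1,1): +√(3/10)

Admissible pairs with m₁+m₂ = M = 0: (-1,1), (0,0), (1,-1)
  (m₁,m₂)=(1,-1): CG² = 3/10, CG = +√(3/10)   ← matches the target
  (m₁,m₂)=(0,0): CG² = 2/5, CG = −√(2/5)
  (m₁,m₂)=(-1,1): CG² = 3/10, CG = +√(3/10)   ← matches the target
Pairs with CG² = 3/10: (1,-1): +√(3/10); (-1,1): +√(3/10)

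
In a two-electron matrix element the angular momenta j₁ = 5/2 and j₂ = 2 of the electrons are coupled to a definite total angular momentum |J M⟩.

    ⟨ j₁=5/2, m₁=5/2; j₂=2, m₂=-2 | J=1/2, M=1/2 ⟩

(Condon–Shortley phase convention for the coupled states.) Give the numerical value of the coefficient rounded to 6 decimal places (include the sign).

+0.577350  (= +√(1/3))

triangle: 4!*1!*0!/6! = 24/720
(j±m)!: 5!*0!*0!*4!*1!*0! = 2880
prefactor² = (2J+1)*Δ*N² = 192
  k=0: +1/(0!*4!*0!*0!*1!*0!) = 1/24
Σ = 1/24  ⇒  CG² = 192*(1/24)² = 1/3
CG = +√(1/3) = +0.577350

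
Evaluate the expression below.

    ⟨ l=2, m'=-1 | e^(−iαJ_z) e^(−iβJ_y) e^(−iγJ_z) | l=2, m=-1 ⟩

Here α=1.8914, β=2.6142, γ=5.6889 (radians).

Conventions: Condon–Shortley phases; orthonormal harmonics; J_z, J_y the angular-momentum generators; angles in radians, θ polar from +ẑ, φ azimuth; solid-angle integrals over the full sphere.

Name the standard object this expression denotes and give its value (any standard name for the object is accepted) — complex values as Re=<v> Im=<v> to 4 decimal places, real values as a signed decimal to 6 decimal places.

Wigner D-matrix element, Re=-0.0501 Im=-0.1785

This is a Wigner D-matrix element — the rotation-matrix element ⟨l m'| R(α,β,γ) |l m⟩ in the angular-momentum basis.
First d^2_{-1,-1}(β=2.6142), then the phase factors e^{-i(-1)α} and e^{-i(-1)γ}:
With c≡cos(β/2)=0.260651 and s≡sin(β/2)=0.965433, N=[1·6·1·6]^{1/2}=6.000000
k: max(0,(-1)−(-1))=0 … min(2+(-1),2−(-1))=1
  k=0: (−1)^0·6.0000/(6)·0.2607^4·0.9654^0 = +0.004616
  k=1: (−1)^1·6.0000/(2)·0.2607^2·0.9654^2 = -0.189970
d^2_{-1,-1}(2.6142) = +0.004616 -0.189970 = -0.185354
D = (-0.315140+0.949045i)·(-0.185354)·(+0.828549-0.559917i) = -0.050097-0.178455i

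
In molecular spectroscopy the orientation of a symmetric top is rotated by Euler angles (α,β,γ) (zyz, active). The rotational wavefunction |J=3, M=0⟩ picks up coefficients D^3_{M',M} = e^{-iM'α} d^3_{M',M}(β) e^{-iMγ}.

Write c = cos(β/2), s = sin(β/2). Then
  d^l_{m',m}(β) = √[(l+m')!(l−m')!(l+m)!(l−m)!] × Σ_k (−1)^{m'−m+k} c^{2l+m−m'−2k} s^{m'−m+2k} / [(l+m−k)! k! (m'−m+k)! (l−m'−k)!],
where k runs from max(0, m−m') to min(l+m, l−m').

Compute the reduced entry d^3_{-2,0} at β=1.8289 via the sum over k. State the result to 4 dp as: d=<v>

d^3_{-2,0}(β=1.8289) via the finite sum:
c=cos(1.828900/2)=0.610226, s=sin(1.828900/2)=0.792227; N=√[1·120·6·6]=65.726707
The bounds max(0,m−m')=2 and min(l+m,l−m')=3 give 2 terms
  k=2: (−1)^0·65.7267/(12)·0.6102^4·0.7922^2 = +0.476677
  k=3: (−1)^1·65.7267/(12)·0.6102^2·0.7922^4 = -0.803418
d^3_{-2,0}(1.8289) = +0.476677 -0.803418 = -0.326741

d=-0.3267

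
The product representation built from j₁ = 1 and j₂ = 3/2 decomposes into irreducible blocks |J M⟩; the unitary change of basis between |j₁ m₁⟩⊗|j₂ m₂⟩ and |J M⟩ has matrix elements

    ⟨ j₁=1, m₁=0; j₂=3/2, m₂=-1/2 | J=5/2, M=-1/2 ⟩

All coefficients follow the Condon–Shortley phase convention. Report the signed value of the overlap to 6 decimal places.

+0.774597  (= +√(3/5))

triangle: 0!*2!*3!/6! = 12/720
(j±m)!: 1!*1!*1!*2!*2!*3! = 24
prefactor² = (2J+1)*Δ*N² = 12/5
  k=0: +1/(0!*0!*1!*1!*1!*2!) = 1/2
Σ = 1/2  ⇒  CG² = 12/5*(1/2)² = 3/5
CG = +√(3/5) = +0.774597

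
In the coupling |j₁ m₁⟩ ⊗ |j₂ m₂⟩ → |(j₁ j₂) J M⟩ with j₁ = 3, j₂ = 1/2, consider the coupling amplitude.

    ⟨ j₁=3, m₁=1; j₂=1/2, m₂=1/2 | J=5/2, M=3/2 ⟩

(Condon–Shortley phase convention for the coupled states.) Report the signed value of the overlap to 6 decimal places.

-0.534522  (= −√(2/7))

triangle: 1!*5!*0!/7! = 120/5040
(j±m)!: 4!*2!*1!*0!*4!*1! = 1152
prefactor² = (2J+1)*Δ*N² = 1152/7
  k=1: −1/(1!*0!*1!*0!*4!*0!) = -1/24
Σ = -1/24  ⇒  CG² = 1152/7*(-1/24)² = 2/7
CG = −√(2/7) = -0.534522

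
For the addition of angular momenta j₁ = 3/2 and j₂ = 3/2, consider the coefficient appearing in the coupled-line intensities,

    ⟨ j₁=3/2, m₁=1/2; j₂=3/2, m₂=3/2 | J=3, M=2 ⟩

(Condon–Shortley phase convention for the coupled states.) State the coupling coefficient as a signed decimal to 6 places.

+0.707107  (= +√(1/2))

√[7·0!3!3!/7! · 2!1!3!0!5!1!] = √(72)
  +(−1)^0/∏(0,0,1,3,2,0)! = 1/12  (running 1/12)
⟨..|..⟩ = √(72)·(1/12) = +0.707107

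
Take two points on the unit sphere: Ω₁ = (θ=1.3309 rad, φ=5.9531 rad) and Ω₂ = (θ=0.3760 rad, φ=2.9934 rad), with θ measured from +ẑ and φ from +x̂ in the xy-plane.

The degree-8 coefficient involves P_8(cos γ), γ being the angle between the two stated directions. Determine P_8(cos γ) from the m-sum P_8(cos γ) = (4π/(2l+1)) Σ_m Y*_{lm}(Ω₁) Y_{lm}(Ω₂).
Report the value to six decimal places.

Expand P_8 via completeness: Σ_{m} conj(Y_{8,m}) at Ω₁ times Y_{8,m} at Ω₂ —
  term(m=-8) = +0.000008-0.000069i   from Y*(Ω₁)=-0.358337-0.196184i, Y(Ω₂)=+0.000064+0.000158i
  term(m=-7) = -0.000202+0.000660i   from Y*(Ω₁)=-0.269463-0.295229i, Y(Ω₂)=-0.000878-0.001486i
  term(m=-6) = -0.000247+0.000475i   from Y*(Ω₁)=+0.019294+0.044426i, Y(Ω₂)=+0.006964+0.008583i
  term(m=-5) = +0.011132-0.014304i   from Y*(Ω₁)=+0.028617+0.358617i, Y(Ω₂)=-0.037172-0.034007i
  term(m=-4) = -0.009793+0.008721i   from Y*(Ω₁)=-0.019457+0.076054i, Y(Ω₂)=+0.138543+0.093319i
  term(m=-3) = -0.105063+0.063791i   from Y*(Ω₁)=+0.172815-0.263462i, Y(Ω₂)=-0.352176-0.167772i
  term(m=-2) = +0.070258-0.026749i   from Y*(Ω₁)=+0.104084-0.080809i, Y(Ω₂)=+0.545641+0.166628i
  term(m=-1) = +0.089188-0.016404i   from Y*(Ω₁)=-0.274854+0.094170i, Y(Ω₂)=-0.308702-0.046085i
  term(m=+0) = +0.055178+0.000000i   from Y*(Ω₁)=-0.146679-0.000000i, Y(Ω₂)=-0.376185+0.000000i
  term(m=+1) = +0.089188+0.016404i   from Y*(Ω₁)=+0.274854+0.094170i, Y(Ω₂)=+0.308702-0.046085i
  term(m=+2) = +0.070258+0.026749i   from Y*(Ω₁)=+0.104084+0.080809i, Y(Ω₂)=+0.545641-0.166628i
  term(m=+3) = -0.105063-0.063791i   from Y*(Ω₁)=-0.172815-0.263462i, Y(Ω₂)=+0.352176-0.167772i
  term(m=+4) = -0.009793-0.008721i   from Y*(Ω₁)=-0.019457-0.076054i, Y(Ω₂)=+0.138543-0.093319i
  term(m=+5) = +0.011132+0.014304i   from Y*(Ω₁)=-0.028617+0.358617i, Y(Ω₂)=+0.037172-0.034007i
  term(m=+6) = -0.000247-0.000475i   from Y*(Ω₁)=+0.019294-0.044426i, Y(Ω₂)=+0.006964-0.008583i
  term(m=+7) = -0.000202-0.000660i   from Y*(Ω₁)=+0.269463-0.295229i, Y(Ω₂)=+0.000878-0.001486i
  term(m=+8) = +0.000008+0.000069i   from Y*(Ω₁)=-0.358337+0.196184i, Y(Ω₂)=+0.000064-0.000158i
Total Σ_m = +0.165739+0.000000i. Multiply by 0.739198: +0.122514+0.000000i. P_8(cos γ) = 0.122514

0.122514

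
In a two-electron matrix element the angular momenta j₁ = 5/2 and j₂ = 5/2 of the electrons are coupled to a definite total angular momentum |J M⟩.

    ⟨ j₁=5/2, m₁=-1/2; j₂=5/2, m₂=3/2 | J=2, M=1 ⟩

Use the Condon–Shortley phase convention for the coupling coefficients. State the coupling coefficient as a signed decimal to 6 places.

+0.377964

√[5·3!2!2!/8! · 2!3!4!1!3!1!] = √(36/7)
  +(−1)^2/∏(2,1,1,2,1,0)! = 1/4  (running 1/4)
  +(−1)^3/∏(3,0,0,1,2,1)! = -1/12  (running 1/6)
⟨..|..⟩ = √(36/7)·(1/6) = +0.377964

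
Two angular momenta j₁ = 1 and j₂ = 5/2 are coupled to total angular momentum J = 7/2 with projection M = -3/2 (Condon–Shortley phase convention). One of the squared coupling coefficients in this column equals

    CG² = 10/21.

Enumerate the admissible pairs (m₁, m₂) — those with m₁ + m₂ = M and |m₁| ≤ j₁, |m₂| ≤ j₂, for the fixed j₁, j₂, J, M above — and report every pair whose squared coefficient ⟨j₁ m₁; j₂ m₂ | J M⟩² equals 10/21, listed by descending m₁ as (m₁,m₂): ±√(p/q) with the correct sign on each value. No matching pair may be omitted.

Admissible pairs with m₁+m₂ = M = -3/2: (-1,-1/2), (0,-3/2), (1,-5/2)
  (m₁,m₂)=(1,-5/2): CG² = 1/21, CG = +√(1/21)
  (m₁,m₂)=(0,-3/2): CG² = 10/21, CG = +√(10/21)   ← matches the target
  (m₁,m₂)=(-1,-1/2): CG² = 10/21, CG = +√(10/21)   ← matches the target
Pairs with CG² = 10/21: (0,-3/2): +√(10/21); (-1,-1/2): +√(10/21)

(0,-3/2): +√(10/21); (-1,-1/2): +√(10/21)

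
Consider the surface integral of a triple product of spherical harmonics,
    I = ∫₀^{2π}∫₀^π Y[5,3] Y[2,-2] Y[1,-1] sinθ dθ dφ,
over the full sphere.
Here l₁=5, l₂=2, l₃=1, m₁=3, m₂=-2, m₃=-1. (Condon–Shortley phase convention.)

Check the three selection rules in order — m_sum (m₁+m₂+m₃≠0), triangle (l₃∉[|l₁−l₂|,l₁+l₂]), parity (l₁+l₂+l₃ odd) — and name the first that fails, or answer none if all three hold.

azimuthal sum: 3 − 2 − 1 = 0  ✓
l₃ must lie in [3,7]; have l₃=1  ✗
L = 5 + 2 + 1 = 8 (even)

triangle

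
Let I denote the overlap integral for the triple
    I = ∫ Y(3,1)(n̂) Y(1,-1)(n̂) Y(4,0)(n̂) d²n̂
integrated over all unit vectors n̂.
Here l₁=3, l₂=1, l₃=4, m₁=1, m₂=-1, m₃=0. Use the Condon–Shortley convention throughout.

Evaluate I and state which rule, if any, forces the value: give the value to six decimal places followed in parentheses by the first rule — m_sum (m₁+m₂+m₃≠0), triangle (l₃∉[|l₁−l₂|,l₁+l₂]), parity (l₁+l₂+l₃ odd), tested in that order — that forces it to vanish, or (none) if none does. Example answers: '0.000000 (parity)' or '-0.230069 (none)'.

Checks pass: Σm=0; 8 even; l₃=4∈[2,4].
(2·3+1)(2·1+1)(2·4+1) = 189
Δ: 0! 6! 2! / 9! → 1/252
sum: t=0:+1/36 = 1/36
3j²(3 1 4; 0 0 0) = Δ·Π!·Σ² = 4/63  (sign +1)
sum: t=0:+1/96 = 1/96
3j²(3 1 4; 1 -1 0) = Δ·Π!·Σ² = 1/42  (sign +1)
combine: 4πI² = 189·4/63·1/42 = 2/7
take √, sign +1: I = 0.15078601
No selection rule forces the value: the integral is nonzero (none).

0.150786 (none)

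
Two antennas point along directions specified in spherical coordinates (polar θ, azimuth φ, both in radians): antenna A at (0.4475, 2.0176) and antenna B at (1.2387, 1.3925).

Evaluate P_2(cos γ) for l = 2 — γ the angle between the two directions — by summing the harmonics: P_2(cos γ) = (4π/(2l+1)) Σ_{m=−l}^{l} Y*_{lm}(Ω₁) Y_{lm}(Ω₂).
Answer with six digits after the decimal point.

0.087136

Term-by-term m-sum for l=2 (normalisation 4π/5 = 2.513274):
  m=-2: Y*=-0.045320-0.056367i  Y=-0.323499-0.120509i  product +0.007868+0.023696i
  m=-1: Y*=-0.130220+0.271790i  Y=+0.042229-0.234334i  product +0.058190+0.041992i
  m=+0: Y*=+0.453621-0.000000i  Y=-0.214820+0.000000i  product -0.097447+0.000000i
  m=+1: Y*=+0.130220+0.271790i  Y=-0.042229-0.234334i  product +0.058190-0.041992i
  m=+2: Y*=-0.045320+0.056367i  Y=-0.323499+0.120509i  product +0.007868-0.023696i
Total Σ_m = +0.034671+0.000000i. Multiply by 2.513274: +0.087136+0.000000i. P_2(cos γ) = 0.087136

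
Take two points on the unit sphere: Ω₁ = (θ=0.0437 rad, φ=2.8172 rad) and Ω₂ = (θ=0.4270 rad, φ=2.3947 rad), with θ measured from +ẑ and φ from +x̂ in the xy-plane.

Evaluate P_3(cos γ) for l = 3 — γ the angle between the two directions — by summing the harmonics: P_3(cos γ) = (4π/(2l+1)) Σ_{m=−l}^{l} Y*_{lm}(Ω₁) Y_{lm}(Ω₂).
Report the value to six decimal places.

Term-by-term m-sum for l=3 (normalisation 4π/7 = 1.795196):
  m=-3: (-0.00002 + 0.00003j) × (0.01840 - 0.02323j) = 0.00000 + 0.00000j  (running Σ = 0.00000 + 0.00000j)
  m=-2: (0.00155 - 0.00118j) × (0.01227 + 0.15907j) = 0.00021 + 0.00023j  (running Σ = 0.00021 + 0.00023j)
  m=-1: (-0.05340 + 0.01796j) × (-0.30863 - 0.28573j) = 0.02161 + 0.00972j  (running Σ = 0.02182 + 0.00995j)
  m=0: (0.74208 + 0.00000j) × (0.38805 + 0.00000j) = 0.28796 + 0.00000j  (running Σ = 0.30978 + 0.00995j)
  m=1: (0.05340 + 0.01796j) × (0.30863 - 0.28573j) = 0.02161 - 0.00972j  (running Σ = 0.33140 + 0.00023j)
  m=2: (0.00155 + 0.00118j) × (0.01227 - 0.15907j) = 0.00021 - 0.00023j  (running Σ = 0.33160 + 0.00000j)
  m=3: (0.00002 + 0.00003j) × (-0.01840 - 0.02323j) = 0.00000 - 0.00000j  (running Σ = 0.33160 - 0.00000j)
Accumulated sum 0.33160 - 0.00000j; after 4π/(2l+1) scaling, 0.59529 - 0.00000j ⇒ P_3 = 0.595291

0.595291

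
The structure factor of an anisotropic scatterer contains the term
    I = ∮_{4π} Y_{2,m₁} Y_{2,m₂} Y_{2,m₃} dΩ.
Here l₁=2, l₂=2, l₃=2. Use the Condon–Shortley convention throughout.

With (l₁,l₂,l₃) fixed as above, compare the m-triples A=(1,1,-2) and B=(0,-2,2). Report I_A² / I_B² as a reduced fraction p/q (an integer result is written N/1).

3/2

l's match ⇒ only the (l;m) 3-j factors differ between A and B.
A: triangle coeff Δ(2,2,2) = 1/630; Σ_t [1,1]: t=1:−1/4 = -1/4; (3j)²=3/35 [(2 2 2; 1 1 -2)], sign=-1
B: triangle coeff Δ(2,2,2) = 1/630; Σ_t [0,0]: t=0:+1/8 = 1/8; (3j)²=2/35 [(2 2 2; 0 -2 2)], sign=+1
I_A²/I_B² = (3/35)/(2/35) = 3/2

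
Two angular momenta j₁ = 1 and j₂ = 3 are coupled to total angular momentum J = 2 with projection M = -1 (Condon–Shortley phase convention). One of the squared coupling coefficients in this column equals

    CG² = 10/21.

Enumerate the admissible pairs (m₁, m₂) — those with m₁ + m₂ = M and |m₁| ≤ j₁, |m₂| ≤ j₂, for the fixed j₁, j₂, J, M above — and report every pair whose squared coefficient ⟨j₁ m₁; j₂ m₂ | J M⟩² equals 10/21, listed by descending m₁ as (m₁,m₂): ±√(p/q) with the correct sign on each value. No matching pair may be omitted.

(1,-2): +√(10/21)

Admissible pairs with m₁+m₂ = M = -1: (-1,0), (0,-1), (1,-2)
  (m₁,m₂)=(1,-2): CG² = 10/21, CG = +√(10/21)   ← matches the target
  (m₁,m₂)=(0,-1): CG² = 8/21, CG = −√(8/21)
  (m₁,m₂)=(-1,0): CG² = 1/7, CG = +√(1/7)
Pairs with CG² = 10/21: (1,-2): +√(10/21)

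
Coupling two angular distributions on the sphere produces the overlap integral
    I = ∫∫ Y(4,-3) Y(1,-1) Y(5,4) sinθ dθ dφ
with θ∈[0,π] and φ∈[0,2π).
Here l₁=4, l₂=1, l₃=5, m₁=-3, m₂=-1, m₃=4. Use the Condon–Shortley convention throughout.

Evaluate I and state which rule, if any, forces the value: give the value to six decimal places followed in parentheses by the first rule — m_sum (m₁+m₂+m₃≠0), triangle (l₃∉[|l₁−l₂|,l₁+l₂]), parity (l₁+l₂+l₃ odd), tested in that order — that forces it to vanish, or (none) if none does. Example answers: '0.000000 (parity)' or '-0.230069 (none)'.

0.294638 (none)

Checks pass: Σm=0; 10 even; l₃=5∈[3,5].
(2·4+1)(2·1+1)(2·5+1) = 297
Δ: 0! 8! 2! / 11! → 1/495
sum: t=0:+1/576 = 1/576
3j²(4 1 5; 0 0 0) = Δ·Π!·Σ² = 5/99  (sign -1)
sum: t=0:+1/10080 = 1/10080
3j²(4 1 5; -3 -1 4) = Δ·Π!·Σ² = 4/55  (sign -1)
combine: 4πI² = 297·5/99·4/55 = 12/11
take √, sign +1: I = 0.29463840
No selection rule forces the value: the integral is nonzero (none).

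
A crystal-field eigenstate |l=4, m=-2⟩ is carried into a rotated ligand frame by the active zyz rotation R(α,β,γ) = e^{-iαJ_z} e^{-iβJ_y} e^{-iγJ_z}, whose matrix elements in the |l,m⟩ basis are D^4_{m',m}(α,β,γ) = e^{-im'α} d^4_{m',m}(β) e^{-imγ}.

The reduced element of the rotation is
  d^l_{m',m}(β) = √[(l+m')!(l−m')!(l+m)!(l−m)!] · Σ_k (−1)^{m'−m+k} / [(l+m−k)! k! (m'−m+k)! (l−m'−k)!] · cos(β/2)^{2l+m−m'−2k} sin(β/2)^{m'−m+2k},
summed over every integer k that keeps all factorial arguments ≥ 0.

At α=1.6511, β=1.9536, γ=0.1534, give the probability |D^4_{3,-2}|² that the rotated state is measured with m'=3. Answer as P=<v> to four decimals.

Split into d^4_{3,-2}(β=1.9536) × two z-phases.
With c≡cos(β/2)=0.559677 and s≡sin(β/2)=0.828711, N=[5040·1·2·720]^{1/2}=2693.993318
The bounds max(0,m−m')=0 and min(l+m,l−m')=1 give 2 terms
  k=0: (−1)^5·2693.9933/(240)·0.5597^3·0.8287^5 = -0.769153
  k=1: (−1)^6·2693.9933/(720)·0.5597^1·0.8287^7 = +0.562111
d^4_{3,-2}(1.9536) = -0.769153 +0.562111 = -0.207042
|D^4_{3,-2}|² = |d^4_{3,-2}(β)|² = (-0.207042)² = 0.042866 (the z-rotation phases have unit modulus)

P=0.0429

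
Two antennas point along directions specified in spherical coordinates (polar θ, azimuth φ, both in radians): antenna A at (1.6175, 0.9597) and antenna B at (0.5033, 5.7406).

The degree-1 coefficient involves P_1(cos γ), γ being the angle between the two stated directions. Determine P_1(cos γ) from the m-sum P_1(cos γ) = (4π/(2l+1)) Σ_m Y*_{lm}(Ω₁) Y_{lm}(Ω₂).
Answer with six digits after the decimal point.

-0.007915

Addition theorem: P_1(cos γ) = (4π/3) Σ_m Y*_{lm}(Ω₁) Y_{lm}(Ω₂), m = −1…1:
  m=-1: Y*=(0.198017, 0.282658)  Y=(0.142705, 0.086044)  product (0.003937, 0.057375)
  m=+0: Y*=(-0.022811, -0.000000)  Y=(0.428014, 0.000000)  product (-0.009764, -0.000000)
  m=+1: Y*=(-0.198017, 0.282658)  Y=(-0.142705, 0.086044)  product (0.003937, -0.057375)
Total Σ_m = (-0.001890, 0.000000). Multiply by 4.188790: (-0.007915, 0.000000). P_1(cos γ) = -0.007915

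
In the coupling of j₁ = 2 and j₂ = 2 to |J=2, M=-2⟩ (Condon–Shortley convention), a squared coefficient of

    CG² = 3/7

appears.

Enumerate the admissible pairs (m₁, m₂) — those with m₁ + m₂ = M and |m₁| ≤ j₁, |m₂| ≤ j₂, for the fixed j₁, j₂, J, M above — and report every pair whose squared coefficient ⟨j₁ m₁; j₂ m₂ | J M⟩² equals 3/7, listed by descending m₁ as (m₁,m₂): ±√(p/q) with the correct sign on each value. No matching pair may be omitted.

(-1,-1): −√(3/7)

Admissible pairs with m₁+m₂ = M = -2: (-2,0), (-1,-1), (0,-2)
  (m₁,m₂)=(0,-2): CG² = 2/7, CG = +√(2/7)
  (m₁,m₂)=(-1,-1): CG² = 3/7, CG = −√(3/7)   ← matches the target
  (m₁,m₂)=(-2,0): CG² = 2/7, CG = +√(2/7)
Pairs with CG² = 3/7: (-1,-1): −√(3/7)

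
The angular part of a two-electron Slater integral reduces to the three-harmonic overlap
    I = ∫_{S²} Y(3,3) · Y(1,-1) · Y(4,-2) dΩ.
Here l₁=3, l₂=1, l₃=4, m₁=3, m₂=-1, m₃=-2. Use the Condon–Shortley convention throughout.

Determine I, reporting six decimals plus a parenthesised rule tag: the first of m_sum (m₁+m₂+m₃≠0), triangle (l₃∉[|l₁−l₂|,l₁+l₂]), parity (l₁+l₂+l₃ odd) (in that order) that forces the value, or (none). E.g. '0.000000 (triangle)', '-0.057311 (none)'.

0.061558 (none)

Checks pass: Σm=0; 8 even; l₃=4∈[2,4].
(2·3+1)(2·1+1)(2·4+1) = 189
Δ: 0! 6! 2! / 9! → 1/252
sum: t=0:+1/36 = 1/36
3j²(3 1 4; 0 0 0) = Δ·Π!·Σ² = 4/63  (sign +1)
sum: t=0:+1/1440 = 1/1440
3j²(3 1 4; 3 -1 -2) = Δ·Π!·Σ² = 1/252  (sign +1)
combine: 4πI² = 189·4/63·1/252 = 1/21
take √, sign +1: I = 0.06155813
No selection rule forces the value: the integral is nonzero (none).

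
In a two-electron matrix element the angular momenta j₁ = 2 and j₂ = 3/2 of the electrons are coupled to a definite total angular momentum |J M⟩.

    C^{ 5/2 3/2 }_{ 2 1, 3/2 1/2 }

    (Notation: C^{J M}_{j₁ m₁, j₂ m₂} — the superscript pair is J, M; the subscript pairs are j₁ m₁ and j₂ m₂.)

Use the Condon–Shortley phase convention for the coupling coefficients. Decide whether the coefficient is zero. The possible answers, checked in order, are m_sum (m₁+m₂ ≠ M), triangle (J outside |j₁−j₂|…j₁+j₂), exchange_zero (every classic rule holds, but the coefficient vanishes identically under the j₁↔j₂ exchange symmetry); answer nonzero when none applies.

m-sum: m₁+m₂ = 1+1/2 = 3/2, M = 3/2  ✓
triangle: |j₁−j₂| = 1/2 ≤ J = 5/2 ≤ j₁+j₂ = 7/2  ✓
exchange: j₁≠j₂ or m₁≠m₂ — the exchange symmetry imposes no constraint here
value check: CG = +√(1/35) = +0.169031 ≠ 0

nonzero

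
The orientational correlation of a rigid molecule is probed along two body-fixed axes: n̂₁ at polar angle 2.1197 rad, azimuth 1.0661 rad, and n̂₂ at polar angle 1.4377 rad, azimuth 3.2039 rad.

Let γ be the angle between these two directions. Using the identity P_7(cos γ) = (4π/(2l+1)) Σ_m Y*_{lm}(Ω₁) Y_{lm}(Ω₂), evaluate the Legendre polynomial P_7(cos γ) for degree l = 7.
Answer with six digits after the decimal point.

-0.265137

Term-by-term m-sum for l=7 (normalisation 4π/15 = 0.837758):
  term(m=-7) = (-0.056883, -0.052291)   from Y*(Ω₁)=(0.062711, 0.152007), Y(Ω₂)=(-0.425902, 0.198508)
  term(m=-6) = (-0.085591, 0.022808)   from Y*(Ω₁)=(-0.373873, -0.042585), Y(Ω₂)=(0.219139, -0.085967)
  term(m=-5) = (0.034381, -0.108610)   from Y*(Ω₁)=(0.243936, -0.343059), Y(Ω₂)=(0.257607, -0.082955)
  term(m=-4) = (-0.018277, -0.021822)   from Y*(Ω₁)=(0.047342, 0.098510), Y(Ω₂)=(-0.252394, 0.064240)
  term(m=-3) = (-0.060336, 0.007901)   from Y*(Ω₁)=(0.299658, 0.017011), Y(Ω₂)=(-0.199212, 0.037677)
  term(m=-2) = (-0.029212, 0.062570)   from Y*(Ω₁)=(-0.137506, 0.218644), Y(Ω₂)=(0.265275, -0.033229)
  term(m=-1) = (0.019130, 0.030043)   from Y*(Ω₁)=(0.098073, 0.177535), Y(Ω₂)=(0.175265, -0.010934)
  term(m=+0) = (0.077093, 0.000000)   from Y*(Ω₁)=(-0.286787, -0.000000), Y(Ω₂)=(-0.268815, 0.000000)
  term(m=+1) = (0.019130, -0.030043)   from Y*(Ω₁)=(-0.098073, 0.177535), Y(Ω₂)=(-0.175265, -0.010934)
  term(m=+2) = (-0.029212, -0.062570)   from Y*(Ω₁)=(-0.137506, -0.218644), Y(Ω₂)=(0.265275, 0.033229)
  term(m=+3) = (-0.060336, -0.007901)   from Y*(Ω₁)=(-0.299658, 0.017011), Y(Ω₂)=(0.199212, 0.037677)
  term(m=+4) = (-0.018277, 0.021822)   from Y*(Ω₁)=(0.047342, -0.098510), Y(Ω₂)=(-0.252394, -0.064240)
  term(m=+5) = (0.034381, 0.108610)   from Y*(Ω₁)=(-0.243936, -0.343059), Y(Ω₂)=(-0.257607, -0.082955)
  term(m=+6) = (-0.085591, -0.022808)   from Y*(Ω₁)=(-0.373873, 0.042585), Y(Ω₂)=(0.219139, 0.085967)
  term(m=+7) = (-0.056883, 0.052291)   from Y*(Ω₁)=(-0.062711, 0.152007), Y(Ω₂)=(0.425902, 0.198508)
Accumulated sum (-0.316484, 0.000000); after 4π/(2l+1) scaling, (-0.265137, 0.000000) ⇒ P_7 = -0.265137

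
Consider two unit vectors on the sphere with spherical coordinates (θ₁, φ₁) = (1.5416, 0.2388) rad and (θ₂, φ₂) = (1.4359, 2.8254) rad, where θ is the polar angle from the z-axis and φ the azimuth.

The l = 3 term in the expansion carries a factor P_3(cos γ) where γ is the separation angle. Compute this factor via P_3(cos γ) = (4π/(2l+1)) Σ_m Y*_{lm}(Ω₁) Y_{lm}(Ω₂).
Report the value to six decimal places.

Term-by-term m-sum for l=3 (normalisation 4π/7 = 1.795196):
  term(m=-3) = (0.015908, -0.168408)   from Y*(Ω₁)=(0.314257, 0.273630), Y(Ω₂)=(-0.236607, -0.329875)
  term(m=-2) = (0.001789, 0.003603)   from Y*(Ω₁)=(0.026473, 0.013701), Y(Ω₂)=(0.108860, 0.079770)
  term(m=-1) = (-0.079633, -0.049372)   from Y*(Ω₁)=(-0.312538, -0.076086), Y(Ω₂)=(0.276843, 0.090575)
  term(m=+0) = (0.004766, 0.000000)   from Y*(Ω₁)=(-0.032635, -0.000000), Y(Ω₂)=(-0.146024, 0.000000)
  term(m=+1) = (-0.079633, 0.049372)   from Y*(Ω₁)=(0.312538, -0.076086), Y(Ω₂)=(-0.276843, 0.090575)
  term(m=+2) = (0.001789, -0.003603)   from Y*(Ω₁)=(0.026473, -0.013701), Y(Ω₂)=(0.108860, -0.079770)
  term(m=+3) = (0.015908, 0.168408)   from Y*(Ω₁)=(-0.314257, 0.273630), Y(Ω₂)=(0.236607, -0.329875)
Total Σ_m = (-0.119106, 0.000000). Multiply by 1.795196: (-0.213818, 0.000000). P_3(cos γ) = -0.213818

-0.213818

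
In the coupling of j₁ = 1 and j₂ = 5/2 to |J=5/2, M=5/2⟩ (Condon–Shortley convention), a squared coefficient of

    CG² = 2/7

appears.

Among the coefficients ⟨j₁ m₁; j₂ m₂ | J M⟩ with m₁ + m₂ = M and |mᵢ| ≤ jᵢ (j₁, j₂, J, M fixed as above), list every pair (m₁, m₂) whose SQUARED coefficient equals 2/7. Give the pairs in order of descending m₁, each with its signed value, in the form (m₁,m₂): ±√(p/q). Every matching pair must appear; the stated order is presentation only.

(1,3/2): +√(2/7)

Admissible pairs with m₁+m₂ = M = 5/2: (0,5/2), (1,3/2)
  (m₁,m₂)=(1,3/2): CG² = 2/7, CG = +√(2/7)   ← matches the target
  (m₁,m₂)=(0,5/2): CG² = 5/7, CG = −√(5/7)
Pairs with CG² = 2/7: (1,3/2): +√(2/7)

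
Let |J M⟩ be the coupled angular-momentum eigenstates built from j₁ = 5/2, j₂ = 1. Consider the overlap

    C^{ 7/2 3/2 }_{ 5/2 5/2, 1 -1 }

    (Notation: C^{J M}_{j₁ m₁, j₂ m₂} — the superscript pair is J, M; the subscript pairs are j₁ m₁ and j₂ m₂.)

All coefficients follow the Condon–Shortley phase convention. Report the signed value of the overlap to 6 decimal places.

+√(1/21) ≈ +0.218218

triangle: 0!*5!*2!/8! = 240/40320
(j±m)!: 5!*0!*0!*2!*5!*2! = 57600
prefactor² = (2J+1)*Δ*N² = 19200/7
  k=0: +1/(0!*0!*0!*0!*5!*2!) = 1/240
Σ = 1/240  ⇒  CG² = 19200/7*(1/240)² = 1/21
CG = +√(1/21) = +0.218218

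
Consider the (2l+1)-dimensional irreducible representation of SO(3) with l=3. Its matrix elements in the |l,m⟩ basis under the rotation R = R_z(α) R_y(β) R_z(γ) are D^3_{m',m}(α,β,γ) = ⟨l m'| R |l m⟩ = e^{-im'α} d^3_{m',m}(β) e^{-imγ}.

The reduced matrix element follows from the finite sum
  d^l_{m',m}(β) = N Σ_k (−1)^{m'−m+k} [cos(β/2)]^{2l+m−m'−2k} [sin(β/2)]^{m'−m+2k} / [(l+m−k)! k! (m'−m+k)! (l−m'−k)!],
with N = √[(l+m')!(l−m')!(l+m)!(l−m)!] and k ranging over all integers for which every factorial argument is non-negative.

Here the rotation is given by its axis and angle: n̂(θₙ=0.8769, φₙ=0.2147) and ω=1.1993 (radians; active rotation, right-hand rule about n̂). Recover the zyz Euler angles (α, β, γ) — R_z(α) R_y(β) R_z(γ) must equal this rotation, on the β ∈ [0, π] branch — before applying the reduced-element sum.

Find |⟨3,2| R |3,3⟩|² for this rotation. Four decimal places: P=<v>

Axis–angle → zyz. n̂ = (sinθₙcosφₙ, sinθₙsinφₙ, cosθₙ) = (+0.751110, +0.163788, +0.639537), ω = 1.1993.
R = I cosω + sinω [n̂]ₓ + (1−cosω) n̂n̂ᵀ gives
  R = [+0.722378, -0.517547, +0.458601; +0.674276, +0.380098, -0.633149; +0.153371, +0.766596, +0.623544]
β = atan2(√(R₁₃²+R₂₃²), R₃₃) = 0.897528; α = atan2(R₂₃, R₁₃) mod 2π = 5.339250; γ = atan2(R₃₂, −R₃₁) mod 2π = 1.768257
Split into d^3_{2,3}(β=0.8975) × two z-phases.
With c≡cos(β/2)=0.900984 and s≡sin(β/2)=0.433852, N=[120·1·720·1]^{1/2}=293.938769
k: max(0,(3)−(2))=1 … min(3+(3),3−(2))=1
  k=1: (−1)^0·293.9388/(120)·0.9010^5·0.4339^1 = +0.630962
d^3_{2,3}(0.8975) = +0.630962
|D^3_{2,3}|² = |d^3_{2,3}(β)|² = (+0.630962)² = 0.398113 (the z-rotation phases have unit modulus)

P=0.3981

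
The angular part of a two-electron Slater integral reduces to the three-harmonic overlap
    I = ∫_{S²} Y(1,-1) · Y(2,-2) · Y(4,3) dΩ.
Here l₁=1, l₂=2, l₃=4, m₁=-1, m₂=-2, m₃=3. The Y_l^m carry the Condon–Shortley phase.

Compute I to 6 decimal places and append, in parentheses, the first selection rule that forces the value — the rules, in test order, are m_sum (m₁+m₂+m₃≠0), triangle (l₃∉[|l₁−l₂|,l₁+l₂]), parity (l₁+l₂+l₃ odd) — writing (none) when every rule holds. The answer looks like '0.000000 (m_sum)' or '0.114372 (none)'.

l₃=4 ∉ [1,3] — triangle fails ⇒ I = 0

0.000000 (triangle)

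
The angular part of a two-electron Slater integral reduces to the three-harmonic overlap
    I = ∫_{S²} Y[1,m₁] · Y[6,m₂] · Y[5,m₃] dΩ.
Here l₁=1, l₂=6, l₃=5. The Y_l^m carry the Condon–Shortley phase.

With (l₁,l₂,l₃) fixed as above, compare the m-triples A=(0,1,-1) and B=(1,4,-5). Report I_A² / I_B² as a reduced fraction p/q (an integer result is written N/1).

Same 1,6,5: normalisation and zero-m 3j drop out of the ratio.
A: Δ: 2! 0! 10! / 13! → 1/858; sum: t=1:−1/17280 = -1/17280; 3j²(1 6 5; 0 1 -1) = Δ·Π!·Σ² = 35/858  (sign -1)
B: Δ: 2! 0! 10! / 13! → 1/858; sum: t=0:+1/7257600 = 1/7257600; 3j²(1 6 5; 1 4 -5) = Δ·Π!·Σ² = 1/858  (sign +1)
I_A²/I_B² = (35/858)/(1/858) = 35/1

35/1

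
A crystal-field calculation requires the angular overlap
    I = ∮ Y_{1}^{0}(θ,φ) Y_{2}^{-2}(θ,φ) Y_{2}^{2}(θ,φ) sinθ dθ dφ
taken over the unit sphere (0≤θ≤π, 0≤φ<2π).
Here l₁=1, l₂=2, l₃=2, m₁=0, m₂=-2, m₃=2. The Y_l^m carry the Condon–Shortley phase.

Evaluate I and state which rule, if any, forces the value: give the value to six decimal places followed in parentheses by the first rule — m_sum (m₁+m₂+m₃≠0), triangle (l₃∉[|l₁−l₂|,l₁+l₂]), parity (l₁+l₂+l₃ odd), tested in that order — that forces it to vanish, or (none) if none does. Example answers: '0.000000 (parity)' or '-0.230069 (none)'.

0.000000 (parity)

Σlᵢ=5 odd — θ-integrand is odd under cosθ→−cosθ; I=0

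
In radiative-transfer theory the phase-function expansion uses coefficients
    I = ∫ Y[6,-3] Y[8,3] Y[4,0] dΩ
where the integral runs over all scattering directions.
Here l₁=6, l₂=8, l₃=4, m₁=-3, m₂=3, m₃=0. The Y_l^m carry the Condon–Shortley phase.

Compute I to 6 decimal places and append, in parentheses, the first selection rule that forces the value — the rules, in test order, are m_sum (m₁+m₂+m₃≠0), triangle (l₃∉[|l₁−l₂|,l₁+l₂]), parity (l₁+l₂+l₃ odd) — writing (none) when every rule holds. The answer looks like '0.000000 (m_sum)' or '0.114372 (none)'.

0.019164 (none)

Checks pass: Σm=0; 18 even; l₃=4∈[2,14].
(2·6+1)(2·8+1)(2·4+1) = 1989
Δ: 10! 2! 6! / 19! → 1/23279256
sum: t=4:+1/1658880 t=5:−1/518400 t=6:+1/1658880 = -1/1382400
3j²(6 8 4; 0 0 0) = Δ·Π!·Σ² = 504/46189  (sign -1)
sum: t=7:−1/2903040 t=8:+1/2903040 t=9:−1/34836480 = -1/34836480
3j²(6 8 4; -3 3 0) = Δ·Π!·Σ² = 25/117572  (sign -1)
combine: 4πI² = 1989·504/46189·25/117572 = 4050/877591
take √, sign +1: I = 0.01916357
No selection rule forces the value: the integral is nonzero (none).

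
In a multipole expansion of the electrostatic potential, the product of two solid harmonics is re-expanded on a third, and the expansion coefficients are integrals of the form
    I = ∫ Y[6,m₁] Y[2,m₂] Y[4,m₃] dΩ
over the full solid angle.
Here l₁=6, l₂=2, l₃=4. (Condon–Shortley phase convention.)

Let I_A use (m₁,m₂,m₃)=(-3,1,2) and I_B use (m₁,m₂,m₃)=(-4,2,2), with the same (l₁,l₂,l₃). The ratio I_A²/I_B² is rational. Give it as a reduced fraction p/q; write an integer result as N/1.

Same 6,2,4: normalisation and zero-m 3j drop out of the ratio.
A: Δ: 4! 8! 0! / 13! → 1/6435; sum: t=3:−1/8640 = -1/8640; 3j²(6 2 4; -3 1 2) = Δ·Π!·Σ² = 28/715  (sign -1)
B: Δ: 4! 8! 0! / 13! → 1/6435; sum: t=4:+1/34560 = 1/34560; 3j²(6 2 4; -4 2 2) = Δ·Π!·Σ² = 14/429  (sign +1)
I_A²/I_B² = (28/715)/(14/429) = 6/5

6/5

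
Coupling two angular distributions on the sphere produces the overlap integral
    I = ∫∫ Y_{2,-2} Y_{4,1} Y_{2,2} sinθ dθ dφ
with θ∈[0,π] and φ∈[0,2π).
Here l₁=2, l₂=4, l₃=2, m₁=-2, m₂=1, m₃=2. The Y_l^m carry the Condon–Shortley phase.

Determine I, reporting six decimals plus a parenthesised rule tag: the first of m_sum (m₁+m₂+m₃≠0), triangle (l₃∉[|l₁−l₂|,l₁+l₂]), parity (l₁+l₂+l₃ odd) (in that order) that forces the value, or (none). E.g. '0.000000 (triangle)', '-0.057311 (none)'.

0.000000 (m_sum)

m-sum = -2 + 1 + 2 = 1 ≠ 0 ⇒ I = 0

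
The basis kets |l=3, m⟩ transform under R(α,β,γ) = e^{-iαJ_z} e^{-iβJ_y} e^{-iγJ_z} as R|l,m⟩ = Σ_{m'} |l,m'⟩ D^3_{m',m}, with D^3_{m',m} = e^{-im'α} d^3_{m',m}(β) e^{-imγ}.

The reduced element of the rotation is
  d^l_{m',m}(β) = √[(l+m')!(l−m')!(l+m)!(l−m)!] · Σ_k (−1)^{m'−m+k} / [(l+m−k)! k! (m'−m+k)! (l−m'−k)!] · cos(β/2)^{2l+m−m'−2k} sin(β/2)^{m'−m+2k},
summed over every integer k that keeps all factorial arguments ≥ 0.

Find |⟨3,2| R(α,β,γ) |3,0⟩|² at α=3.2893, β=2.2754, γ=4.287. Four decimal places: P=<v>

First d^3_{2,0}(β=2.2754), then the phase factors e^{-i(2)α} and e^{-i(0)γ}:
With c≡cos(β/2)=0.419683 and s≡sin(β/2)=0.907671, N=[120·1·6·6]^{1/2}=65.726707
Admissible k: 0..1 (factorial args all ≥0)
  k=0: (−1)^2·65.7267/(12)·0.4197^4·0.9077^2 = +0.139992
  k=1: (−1)^3·65.7267/(12)·0.4197^2·0.9077^4 = -0.654813
d^3_{2,0}(2.2754) = +0.139992 -0.654813 = -0.514820
|D^3_{2,0}|² = |d^3_{2,0}(β)|² = (-0.514820)² = 0.265040 (the z-rotation phases have unit modulus)

P=0.2650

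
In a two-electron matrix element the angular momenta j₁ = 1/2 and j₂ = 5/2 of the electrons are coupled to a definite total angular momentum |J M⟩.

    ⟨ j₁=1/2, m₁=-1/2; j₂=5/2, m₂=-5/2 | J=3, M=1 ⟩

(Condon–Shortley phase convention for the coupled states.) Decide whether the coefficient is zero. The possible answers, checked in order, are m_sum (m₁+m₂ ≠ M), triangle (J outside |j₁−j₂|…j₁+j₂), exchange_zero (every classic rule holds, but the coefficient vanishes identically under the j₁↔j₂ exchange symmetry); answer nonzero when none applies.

m-sum: m₁+m₂ = -1/2+(-5/2) = -3, M = 1  ✗ ⇒ coefficient is 0

m_sum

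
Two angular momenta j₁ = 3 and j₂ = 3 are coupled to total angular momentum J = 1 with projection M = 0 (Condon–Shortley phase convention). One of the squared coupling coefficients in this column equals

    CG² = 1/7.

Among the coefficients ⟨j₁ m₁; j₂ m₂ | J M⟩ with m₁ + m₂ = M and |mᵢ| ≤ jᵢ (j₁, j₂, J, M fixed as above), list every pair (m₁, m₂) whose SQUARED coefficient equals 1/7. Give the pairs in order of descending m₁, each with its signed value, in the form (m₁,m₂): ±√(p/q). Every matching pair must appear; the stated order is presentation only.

(2,-2): −√(1/7); (-2,2): +√(1/7)

Admissible pairs with m₁+m₂ = M = 0: (-3,3), (-2,2), (-1,1), (0,0), (1,-1), (2,-2), (3,-3)
  (m₁,m₂)=(3,-3): CG² = 9/28, CG = +√(9/28)
  (m₁,m₂)=(2,-2): CG² = 1/7, CG = −√(1/7)   ← matches the target
  (m₁,m₂)=(1,-1): CG² = 1/28, CG = +√(1/28)
  (m₁,m₂)=(0,0): CG² = 0/1, CG = 0
  (m₁,m₂)=(-1,1): CG² = 1/28, CG = −√(1/28)
  (m₁,m₂)=(-2,2): CG² = 1/7, CG = +√(1/7)   ← matches the target
  (m₁,m₂)=(-3,3): CG² = 9/28, CG = −√(9/28)
Pairs with CG² = 1/7: (2,-2): −√(1/7); (-2,2): +√(1/7)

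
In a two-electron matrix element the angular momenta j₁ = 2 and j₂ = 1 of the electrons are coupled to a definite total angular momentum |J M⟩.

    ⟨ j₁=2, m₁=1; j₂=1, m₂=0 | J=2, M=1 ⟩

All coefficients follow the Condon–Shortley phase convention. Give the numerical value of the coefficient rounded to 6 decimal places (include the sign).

√[5·1!3!1!/6! · 3!1!1!1!3!1!] = √(3/2)
  +(−1)^0/∏(0,1,1,1,2,0)! = 1/2  (running 1/2)
  +(−1)^1/∏(1,0,0,0,3,1)! = -1/6  (running 1/3)
⟨..|..⟩ = √(3/2)·(1/3) = +0.408248

+0.408248  (= +√(1/6))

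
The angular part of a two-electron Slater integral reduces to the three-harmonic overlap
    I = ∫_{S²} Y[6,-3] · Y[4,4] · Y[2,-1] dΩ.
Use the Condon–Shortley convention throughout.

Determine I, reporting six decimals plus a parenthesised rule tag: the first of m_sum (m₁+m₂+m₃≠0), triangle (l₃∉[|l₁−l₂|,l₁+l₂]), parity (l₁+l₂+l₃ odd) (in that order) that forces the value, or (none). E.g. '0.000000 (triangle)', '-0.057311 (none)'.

-0.047713 (none)

m-sum 0 ✓  L=12 even ✓  2≤2≤10 ✓
Π(2lᵢ+1) = 13×9×5 = 585
triangle coeff Δ(6,4,2) = 1/6435
Σ_t [4,4]: t=4:+1/2304 = 1/2304
(3j)²=5/143 [(6 4 2; 0 0 0)], sign=+1
Σ_t [8,8]: t=8:+1/241920 = 1/241920
(3j)²=1/715 [(6 4 2; -3 4 -1)], sign=-1
⇒ 4πI² = 45/1573
I = (-1)√(45/1573/(4π)) = -0.04771303
No selection rule forces the value: the integral is nonzero (none).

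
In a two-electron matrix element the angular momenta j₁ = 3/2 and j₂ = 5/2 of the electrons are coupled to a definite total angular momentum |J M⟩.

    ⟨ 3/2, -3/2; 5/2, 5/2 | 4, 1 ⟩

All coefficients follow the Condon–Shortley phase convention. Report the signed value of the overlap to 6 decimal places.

+√(1/56) ≈ +0.133631

√[9·0!3!5!/9! · 0!3!5!0!5!3!] = √(64800/7)
  +(−1)^0/∏(0,0,3,5,0,0)! = 1/720  (running 1/720)
⟨..|..⟩ = √(64800/7)·(1/720) = +0.133631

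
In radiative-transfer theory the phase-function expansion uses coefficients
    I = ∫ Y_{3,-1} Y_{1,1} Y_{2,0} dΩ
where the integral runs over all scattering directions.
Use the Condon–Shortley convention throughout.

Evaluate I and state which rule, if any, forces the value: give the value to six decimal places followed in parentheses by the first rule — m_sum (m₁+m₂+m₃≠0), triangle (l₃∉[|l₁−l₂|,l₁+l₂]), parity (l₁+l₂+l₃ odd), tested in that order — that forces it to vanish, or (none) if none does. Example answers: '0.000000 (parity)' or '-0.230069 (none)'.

Checks pass: Σm=0; 6 even; l₃=2∈[2,4].
(2·3+1)(2·1+1)(2·2+1) = 105
Δ: 2! 4! 0! / 7! → 1/105
sum: t=1:−1/4 = -1/4
3j²(3 1 2; 0 0 0) = Δ·Π!·Σ² = 3/35  (sign -1)
sum: t=2:+1/8 = 1/8
3j²(3 1 2; -1 1 0) = Δ·Π!·Σ² = 2/35  (sign +1)
combine: 4πI² = 105·3/35·2/35 = 18/35
take √, sign -1: I = -0.20230066
No selection rule forces the value: the integral is nonzero (none).

-0.202301 (none)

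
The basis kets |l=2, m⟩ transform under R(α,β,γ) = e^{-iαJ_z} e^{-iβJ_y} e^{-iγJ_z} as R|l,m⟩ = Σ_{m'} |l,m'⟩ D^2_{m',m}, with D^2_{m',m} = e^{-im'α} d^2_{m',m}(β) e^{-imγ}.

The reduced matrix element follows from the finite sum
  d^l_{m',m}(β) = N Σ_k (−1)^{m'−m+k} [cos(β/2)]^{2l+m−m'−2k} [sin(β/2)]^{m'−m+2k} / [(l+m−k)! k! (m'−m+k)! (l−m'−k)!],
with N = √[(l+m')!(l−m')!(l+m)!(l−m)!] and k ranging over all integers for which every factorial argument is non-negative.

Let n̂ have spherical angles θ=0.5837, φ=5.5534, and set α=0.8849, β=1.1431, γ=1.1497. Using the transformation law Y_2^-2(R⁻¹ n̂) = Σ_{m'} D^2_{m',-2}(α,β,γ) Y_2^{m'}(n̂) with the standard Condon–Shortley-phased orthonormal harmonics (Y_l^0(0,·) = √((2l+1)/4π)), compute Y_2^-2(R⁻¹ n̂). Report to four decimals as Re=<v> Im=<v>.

Need the full column D^2_{m',-2} for m'=−2..2 at α=0.8849, β=1.1431, γ=1.1497.
cos(β/2)=0.841064, sin(β/2)=0.540936
d^2_{-2,-2}: single k=0 term ⇒ +0.500398;  D = -0.300114-0.400412i
d^2_{-1,-2}: single k=0 term ⇒ -0.643669;  D = +0.643082+0.027481i
d^2_{0,-2}: single k=0 term ⇒ +0.507021;  D = -0.337589+0.378290i
d^2_{1,-2}: single k=0 term ⇒ -0.266255;  D = -0.041445-0.263009i
d^2_{2,-2}: single k=0 term ⇒ +0.085622;  D = +0.073892+0.043255i
Y_2^{m'}(θ=0.5837,φ=5.5534) and Σ D·Y over m':
  (-0.3001-0.4004i)·(+0.0130+0.1166i)  (+0.6431+0.0275i)·(+0.2648+0.2369i)  (-0.3376+0.3783i)·(+0.3434+0.0000i)  (-0.0414-0.2630i)·(-0.2648+0.2369i)  (+0.0739+0.0433i)·(+0.0130-0.1166i)
Y_2^-2(R⁻¹ n̂) = +0.169898+0.301070i

Re=0.1699 Im=0.3011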